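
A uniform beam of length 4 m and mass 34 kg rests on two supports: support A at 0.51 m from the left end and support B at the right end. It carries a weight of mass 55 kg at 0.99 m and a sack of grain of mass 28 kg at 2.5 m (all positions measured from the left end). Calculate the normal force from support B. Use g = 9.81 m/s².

Take moments about support A.
Beam weight: 34 × 9.81 = 333.5 N down at 2 m → arm 1.49 m, τ = 333.5 × 1.49 = 496.9 N·m clockwise.
Weight: 55 × 9.81 = 539.6 N down at 0.99 m → arm 0.48 m, τ = 539.6 × 0.48 = 259 N·m clockwise.
Sack of grain: 28 × 9.81 = 274.7 N down at 2.5 m → arm 1.99 m, τ = 274.7 × 1.99 = 546.7 N·m clockwise.
Net load moment about support A = 1303 N·m clockwise.
Reaction R at support B is upward at 4 m, arm 3.49 m → moment R × 3.49 counterclockwise.
For rotational equilibrium, R × 3.49 = 1303, so R = 373 N.

R_B ≈ 373 N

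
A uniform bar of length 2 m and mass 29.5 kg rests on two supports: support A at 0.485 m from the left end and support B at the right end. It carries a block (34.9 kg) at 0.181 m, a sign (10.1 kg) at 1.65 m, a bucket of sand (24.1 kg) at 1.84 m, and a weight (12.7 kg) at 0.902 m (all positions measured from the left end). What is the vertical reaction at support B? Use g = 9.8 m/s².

Take moments about support A.
Beam weight: 29.5 × 9.8 = 289.1 N down at 1 m → arm 0.515 m, τ = 289.1 × 0.515 = 148.9 N·m clockwise.
Block: 34.9 × 9.8 = 342 N down at 0.181 m → arm 0.304 m, τ = 342 × 0.304 = 104 N·m counterclockwise.
Sign: 10.1 × 9.8 = 98.98 N down at 1.65 m → arm 1.165 m, τ = 98.98 × 1.165 = 115.3 N·m clockwise.
Bucket of sand: 24.1 × 9.8 = 236.2 N down at 1.84 m → arm 1.355 m, τ = 236.2 × 1.355 = 320.1 N·m clockwise.
Weight: 12.7 × 9.8 = 124.5 N down at 0.902 m → arm 0.417 m, τ = 124.5 × 0.417 = 51.92 N·m clockwise.
Net load moment about support A = 532.2 N·m clockwise.
Reaction R at support B is upward at 2 m, arm 1.515 m → moment R × 1.515 counterclockwise.
Στ = 0 ⇒ R × 1.515 = 532.2 ⇒ R = 351 N.

R_B ≈ 351 N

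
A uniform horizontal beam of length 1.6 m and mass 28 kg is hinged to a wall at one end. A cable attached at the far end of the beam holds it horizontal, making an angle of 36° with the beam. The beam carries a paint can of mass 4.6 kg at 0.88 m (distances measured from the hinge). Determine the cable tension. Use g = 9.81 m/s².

T ≈ 276 N

Sum moments about the hinge (the unknown hinge reaction has zero arm there).
Beam weight: 28 × 9.81 = 274.7 N down at 0.8 m → arm 0.8 m, τ = 274.7 × 0.8 = 219.8 N·m clockwise.
Paint can: 4.6 × 9.81 = 45.13 N down at 0.88 m → arm 0.88 m, τ = 45.13 × 0.88 = 39.71 N·m clockwise.
Total clockwise load moment = 259.5 N·m.
The cable tension T acts at 1.6 m; only its component perpendicular to the beam, T sinθ, produces torque. sin 36° = 0.5878.
Balancing moments: T × 1.6 × 0.5878 = 259.5, giving T = 259.5 / 0.9405 = 276 N.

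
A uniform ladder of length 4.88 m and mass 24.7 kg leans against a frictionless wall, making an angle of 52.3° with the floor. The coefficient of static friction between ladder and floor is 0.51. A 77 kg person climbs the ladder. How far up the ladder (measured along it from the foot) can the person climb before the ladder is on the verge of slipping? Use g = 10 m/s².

Take moments about the foot of the ladder.
Ladder weight 24.7×10 = 247 N acts at 2.44 m along the ladder; its horizontal arm is 2.44·cos52.3° = 1.492 m → τ = 368.5 N·m clockwise.
Person weight 77×10 = 770 N at distance d → arm d·cos52.3° → τ = 770·d·0.6115 clockwise.
Wall normal N at the top has arm L sinθ = 3.861 m counterclockwise, so Στ = 0 gives N·3.861 = 368.5 + 470.9·d.
ΣFy = 0 ⇒ N_floor = 1017 N, so the maximum friction is μ_s·N_floor = 0.51×1017 = 518.7 N. ΣFx = 0 ⇒ N_wall = f, so at the slipping point N = 518.7 N.
Substituting: 518.7×3.861 = 368.5 + 470.9·d ⇒ d = (2003 − 368.5) / 470.9 = 3.47 m.

d ≈ 3.47 m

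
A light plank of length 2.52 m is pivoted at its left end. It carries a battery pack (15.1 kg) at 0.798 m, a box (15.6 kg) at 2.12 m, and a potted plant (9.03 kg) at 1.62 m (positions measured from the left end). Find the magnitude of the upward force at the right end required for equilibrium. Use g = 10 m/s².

F ≈ 237 N

Sum moments about the left end (the unknown pivot reaction has zero arm there).
Battery pack: 15.1 × 10 = 151 N down at 0.798 m → arm 0.798 m, τ = 151 × 0.798 = 120.5 N·m clockwise.
Box: 15.6 × 10 = 156 N down at 2.12 m → arm 2.12 m, τ = 156 × 2.12 = 330.7 N·m clockwise.
Potted plant: 9.03 × 10 = 90.3 N down at 1.62 m → arm 1.62 m, τ = 90.3 × 1.62 = 146.3 N·m clockwise.
Net moment of the loads = 597.5 N·m clockwise.
The upward force F acts at the right end, arm 2.52 m, giving F × 2.52 counterclockwise.
Στ = 0 ⇒ F × 2.52 = 597.5 ⇒ F = 597.5 / 2.52 = 237 N.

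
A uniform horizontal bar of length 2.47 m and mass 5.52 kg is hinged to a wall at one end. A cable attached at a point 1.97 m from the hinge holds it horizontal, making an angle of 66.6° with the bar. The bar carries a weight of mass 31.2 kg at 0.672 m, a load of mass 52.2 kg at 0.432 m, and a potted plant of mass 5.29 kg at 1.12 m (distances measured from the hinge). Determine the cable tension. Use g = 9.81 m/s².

About the hinge:
Beam weight: 5.52 × 9.81 = 54.15 N down at 1.235 m → arm 1.235 m, τ = 54.15 × 1.235 = 66.88 N·m clockwise.
Weight: 31.2 × 9.81 = 306.1 N down at 0.672 m → arm 0.672 m, τ = 306.1 × 0.672 = 205.7 N·m clockwise.
Load: 52.2 × 9.81 = 512.1 N down at 0.432 m → arm 0.432 m, τ = 512.1 × 0.432 = 221.2 N·m clockwise.
Potted plant: 5.29 × 9.81 = 51.89 N down at 1.12 m → arm 1.12 m, τ = 51.89 × 1.12 = 58.12 N·m clockwise.
Total clockwise load moment = 551.9 N·m.
The cable tension T acts at 1.97 m; only its component perpendicular to the bar, T sinθ, produces torque. sin 66.6° = 0.9178.
Στ = 0 ⇒ T × 1.97 × 0.9178 = 551.9 ⇒ T = 551.9 / 1.808 = 305 N.

T ≈ 305 N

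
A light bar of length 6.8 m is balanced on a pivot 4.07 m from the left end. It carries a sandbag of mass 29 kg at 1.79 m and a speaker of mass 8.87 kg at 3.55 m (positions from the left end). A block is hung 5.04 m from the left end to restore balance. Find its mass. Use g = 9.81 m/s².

m ≈ 72.9 kg

Sum moments about the pivot (at 4.07 m from the left end) (the support reaction has zero arm there).
Sandbag: 29 × 9.81 = 284.5 N down at 1.79 m → arm 2.28 m, τ = 284.5 × 2.28 = 648.7 N·m counterclockwise.
Speaker: 8.87 × 9.81 = 87.01 N down at 3.55 m → arm 0.52 m, τ = 87.01 × 0.52 = 45.25 N·m counterclockwise.
Net moment of known loads = 694 N·m counterclockwise.
An unknown mass m at 5.04 m has arm 0.97 m; its moment is m·g·0.97 clockwise.
Στ = 0 ⇒ m × 9.81 × 0.97 = 694 ⇒ m = 694 / (9.81 × 0.97) = 72.9 kg.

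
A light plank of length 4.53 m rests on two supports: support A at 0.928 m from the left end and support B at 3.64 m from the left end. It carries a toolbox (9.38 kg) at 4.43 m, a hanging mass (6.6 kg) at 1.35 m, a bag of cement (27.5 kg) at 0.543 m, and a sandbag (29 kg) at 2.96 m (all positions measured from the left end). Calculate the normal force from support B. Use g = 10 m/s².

Choose support A as the axis so its reaction then has zero moment arm.
Toolbox: 9.38 × 10 = 93.8 N down at 4.43 m → arm 3.502 m, τ = 93.8 × 3.502 = 328.5 N·m clockwise.
Hanging mass: 6.6 × 10 = 66 N down at 1.35 m → arm 0.422 m, τ = 66 × 0.422 = 27.85 N·m clockwise.
Bag of cement: 27.5 × 10 = 275 N down at 0.543 m → arm 0.385 m, τ = 275 × 0.385 = 105.9 N·m counterclockwise.
Sandbag: 29 × 10 = 290 N down at 2.96 m → arm 2.032 m, τ = 290 × 2.032 = 589.3 N·m clockwise.
Net load moment about support A = 839.8 N·m clockwise.
Reaction R at support B is upward at 3.64 m, arm 2.712 m → moment R × 2.712 counterclockwise.
Balancing moments: R × 2.712 = 839.8, giving R = 310 N.

R_B ≈ 310 N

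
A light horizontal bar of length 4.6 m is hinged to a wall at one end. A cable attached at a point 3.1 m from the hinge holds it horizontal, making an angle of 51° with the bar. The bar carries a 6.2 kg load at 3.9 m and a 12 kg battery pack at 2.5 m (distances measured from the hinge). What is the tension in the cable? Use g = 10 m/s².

Take moments about the hinge.
Load: 6.2 × 10 = 62 N down at 3.9 m → arm 3.9 m, τ = 62 × 3.9 = 241.8 N·m clockwise.
Battery pack: 12 × 10 = 120 N down at 2.5 m → arm 2.5 m, τ = 120 × 2.5 = 300 N·m clockwise.
Total clockwise load moment = 541.8 N·m.
The cable tension T acts at 3.1 m; only its component perpendicular to the bar, T sinθ, produces torque. sin 51° = 0.7771.
Setting net torque to zero: T × 3.1 × 0.7771 = 541.8 → T = 541.8 / 2.409 = 225 N.

T ≈ 225 N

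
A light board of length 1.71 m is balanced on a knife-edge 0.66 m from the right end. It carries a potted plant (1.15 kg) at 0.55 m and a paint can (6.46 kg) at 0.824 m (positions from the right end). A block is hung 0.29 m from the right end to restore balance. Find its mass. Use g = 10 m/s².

m ≈ 2.52 kg

Sum moments about the knife-edge (at 0.66 m from the right end) (the support reaction has zero arm there).
Potted plant: 1.15 × 10 = 11.5 N down at 0.55 m → arm 0.11 m, τ = 11.5 × 0.11 = 1.265 N·m clockwise.
Paint can: 6.46 × 10 = 64.6 N down at 0.824 m → arm 0.164 m, τ = 64.6 × 0.164 = 10.59 N·m counterclockwise.
Net moment of known loads = 9.325 N·m counterclockwise.
An unknown mass m at 0.29 m has arm 0.37 m; its moment is m·g·0.37 clockwise.
Στ = 0 ⇒ m × 10 × 0.37 = 9.325 ⇒ m = 9.325 / (10 × 0.37) = 2.52 kg.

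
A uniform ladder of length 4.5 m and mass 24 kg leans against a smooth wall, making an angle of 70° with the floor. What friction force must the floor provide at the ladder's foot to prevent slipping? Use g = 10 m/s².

f ≈ 43.7 N

Sum moments about the foot of the ladder (the floor normal and friction both act there and drop out).
Ladder weight 24×10 = 240 N acts at 2.25 m along the ladder; its horizontal arm is 2.25·cos70° = 0.7695 m → τ = 184.7 N·m clockwise.
Wall normal N acts horizontally at the top; its moment arm is the height L sinθ = 4.5·sin70° = 4.229 m, counterclockwise.
Balancing moments: N × 4.229 = 184.7, giving N = 43.7 N.
ΣFx = 0: friction at the foot balances the wall's push, so f = N_wall = 43.7 N.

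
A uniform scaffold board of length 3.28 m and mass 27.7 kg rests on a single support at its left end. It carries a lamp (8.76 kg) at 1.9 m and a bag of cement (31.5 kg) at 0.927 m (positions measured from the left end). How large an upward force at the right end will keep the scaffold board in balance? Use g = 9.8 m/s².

About the left end:
Beam weight: 27.7 × 9.8 = 271.5 N down at 1.64 m → arm 1.64 m, τ = 271.5 × 1.64 = 445.3 N·m clockwise.
Lamp: 8.76 × 9.8 = 85.85 N down at 1.9 m → arm 1.9 m, τ = 85.85 × 1.9 = 163.1 N·m clockwise.
Bag of cement: 31.5 × 9.8 = 308.7 N down at 0.927 m → arm 0.927 m, τ = 308.7 × 0.927 = 286.2 N·m clockwise.
Net moment of the loads = 894.6 N·m clockwise.
The upward force F acts at the right end, arm 3.28 m, giving F × 3.28 counterclockwise.
Setting net torque to zero: F × 3.28 = 894.6 → F = 894.6 / 3.28 = 273 N.

F ≈ 273 N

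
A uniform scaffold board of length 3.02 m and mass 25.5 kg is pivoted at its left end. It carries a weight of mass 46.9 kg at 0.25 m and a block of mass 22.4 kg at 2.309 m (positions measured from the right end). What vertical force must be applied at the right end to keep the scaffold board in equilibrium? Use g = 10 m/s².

F ≈ 610 N

Taking torques about the left end:
Beam weight: 25.5 × 10 = 255 N down at 1.51 m → arm 1.51 m, τ = 255 × 1.51 = 385.1 N·m clockwise.
Weight: 46.9 × 10 = 469 N down at 0.25 m → arm 2.77 m, τ = 469 × 2.77 = 1299 N·m clockwise.
Block: 22.4 × 10 = 224 N down at 2.309 m → arm 0.711 m, τ = 224 × 0.711 = 159.3 N·m clockwise.
Net moment of the loads = 1843 N·m clockwise.
The upward force F acts at the right end, arm 3.02 m, giving F × 3.02 counterclockwise.
Setting net torque to zero: F × 3.02 = 1843 → F = 1843 / 3.02 = 610 N.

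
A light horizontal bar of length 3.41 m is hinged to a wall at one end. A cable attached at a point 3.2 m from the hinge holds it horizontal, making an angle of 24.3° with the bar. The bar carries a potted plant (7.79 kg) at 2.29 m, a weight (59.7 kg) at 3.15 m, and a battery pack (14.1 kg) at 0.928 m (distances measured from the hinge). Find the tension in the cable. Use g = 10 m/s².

Take moments about the hinge.
Potted plant: 7.79 × 10 = 77.9 N down at 2.29 m → arm 2.29 m, τ = 77.9 × 2.29 = 178.4 N·m clockwise.
Weight: 59.7 × 10 = 597 N down at 3.15 m → arm 3.15 m, τ = 597 × 3.15 = 1881 N·m clockwise.
Battery pack: 14.1 × 10 = 141 N down at 0.928 m → arm 0.928 m, τ = 141 × 0.928 = 130.8 N·m clockwise.
Total clockwise load moment = 2190 N·m.
The cable tension T acts at 3.2 m; only its component perpendicular to the bar, T sinθ, produces torque. sin 24.3° = 0.4115.
Setting net torque to zero: T × 3.2 × 0.4115 = 2190 → T = 2190 / 1.317 = 1660 N.

T ≈ 1660 N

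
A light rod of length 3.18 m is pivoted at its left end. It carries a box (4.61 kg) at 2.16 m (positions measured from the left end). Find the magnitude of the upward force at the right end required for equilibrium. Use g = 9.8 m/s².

F ≈ 30.7 N

Taking torques about the left end:
Box: 4.61 × 9.8 = 45.18 N down at 2.16 m → arm 2.16 m, τ = 45.18 × 2.16 = 97.59 N·m clockwise.
Net moment of the loads = 97.59 N·m clockwise.
The upward force F acts at the right end, arm 3.18 m, giving F × 3.18 counterclockwise.
Setting net torque to zero: F × 3.18 = 97.59 → F = 97.59 / 3.18 = 30.7 N.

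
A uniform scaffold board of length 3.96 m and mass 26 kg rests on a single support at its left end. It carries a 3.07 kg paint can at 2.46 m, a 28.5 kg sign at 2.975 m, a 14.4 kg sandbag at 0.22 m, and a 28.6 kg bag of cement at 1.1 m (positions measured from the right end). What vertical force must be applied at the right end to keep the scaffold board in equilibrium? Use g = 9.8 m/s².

Take moments about the left end.
Beam weight: 26 × 9.8 = 254.8 N down at 1.98 m → arm 1.98 m, τ = 254.8 × 1.98 = 504.5 N·m clockwise.
Paint can: 3.07 × 9.8 = 30.09 N down at 2.46 m → arm 1.5 m, τ = 30.09 × 1.5 = 45.13 N·m clockwise.
Sign: 28.5 × 9.8 = 279.3 N down at 2.975 m → arm 0.985 m, τ = 279.3 × 0.985 = 275.1 N·m clockwise.
Sandbag: 14.4 × 9.8 = 141.1 N down at 0.22 m → arm 3.74 m, τ = 141.1 × 3.74 = 527.7 N·m clockwise.
Bag of cement: 28.6 × 9.8 = 280.3 N down at 1.1 m → arm 2.86 m, τ = 280.3 × 2.86 = 801.7 N·m clockwise.
Net moment of the loads = 2154 N·m clockwise.
The upward force F acts at the right end, arm 3.96 m, giving F × 3.96 counterclockwise.
Balancing moments: F × 3.96 = 2154, giving F = 2154 / 3.96 = 544 N.

F ≈ 544 N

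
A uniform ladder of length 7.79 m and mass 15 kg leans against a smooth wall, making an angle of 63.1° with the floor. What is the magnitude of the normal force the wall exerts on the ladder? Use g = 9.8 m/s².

About the foot of the ladder:
Ladder weight 15×9.8 = 147 N acts at 3.895 m along the ladder; its horizontal arm is 3.895·cos63.1° = 1.762 m → τ = 259 N·m clockwise.
Wall normal N acts horizontally at the top; its moment arm is the height L sinθ = 7.79·sin63.1° = 6.947 m, counterclockwise.
For rotational equilibrium, N × 6.947 = 259, so N = 37.3 N.

N_wall ≈ 37.3 N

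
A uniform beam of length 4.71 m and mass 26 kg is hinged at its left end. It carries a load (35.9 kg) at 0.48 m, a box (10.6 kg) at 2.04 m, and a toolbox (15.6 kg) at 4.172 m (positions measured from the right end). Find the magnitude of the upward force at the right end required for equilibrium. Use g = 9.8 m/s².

About the left end:
Beam weight: 26 × 9.8 = 254.8 N down at 2.355 m → arm 2.355 m, τ = 254.8 × 2.355 = 600.1 N·m clockwise.
Load: 35.9 × 9.8 = 351.8 N down at 0.48 m → arm 4.23 m, τ = 351.8 × 4.23 = 1488 N·m clockwise.
Box: 10.6 × 9.8 = 103.9 N down at 2.04 m → arm 2.67 m, τ = 103.9 × 2.67 = 277.4 N·m clockwise.
Toolbox: 15.6 × 9.8 = 152.9 N down at 4.172 m → arm 0.538 m, τ = 152.9 × 0.538 = 82.26 N·m clockwise.
Net moment of the loads = 2448 N·m clockwise.
The upward force F acts at the right end, arm 4.71 m, giving F × 4.71 counterclockwise.
Setting net torque to zero: F × 4.71 = 2448 → F = 2448 / 4.71 = 520 N.

F ≈ 520 N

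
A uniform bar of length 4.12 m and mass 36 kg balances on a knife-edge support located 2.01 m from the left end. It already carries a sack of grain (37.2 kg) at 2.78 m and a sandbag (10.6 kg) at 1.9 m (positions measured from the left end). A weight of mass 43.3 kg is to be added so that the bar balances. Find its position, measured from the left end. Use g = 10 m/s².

x ≈ 1.33 m from the left end

Sum moments about the knife-edge support (at 2.01 m from the left end) (the support reaction has zero arm there).
Beam weight: 36 × 10 = 360 N down at 2.06 m → arm 0.05 m, τ = 360 × 0.05 = 18 N·m clockwise.
Sack of grain: 37.2 × 10 = 372 N down at 2.78 m → arm 0.77 m, τ = 372 × 0.77 = 286.4 N·m clockwise.
Sandbag: 10.6 × 10 = 106 N down at 1.9 m → arm 0.11 m, τ = 106 × 0.11 = 11.66 N·m counterclockwise.
Net moment of existing loads = 292.7 N·m clockwise.
The weight weighs 43.3 × 10 = 433 N and must supply an equal counterclockwise moment, so its lever arm about the knife-edge support is 292.7 / 433 = 0.676 m.
That puts it at 2.01 − 0.676 = 1.33 m from the left end.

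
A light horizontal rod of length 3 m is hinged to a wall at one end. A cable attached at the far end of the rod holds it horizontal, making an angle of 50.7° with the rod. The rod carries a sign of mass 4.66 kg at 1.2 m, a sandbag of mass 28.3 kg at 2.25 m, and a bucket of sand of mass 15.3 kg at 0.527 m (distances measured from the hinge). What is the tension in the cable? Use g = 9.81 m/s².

Taking torques about the hinge:
Sign: 4.66 × 9.81 = 45.71 N down at 1.2 m → arm 1.2 m, τ = 45.71 × 1.2 = 54.85 N·m clockwise.
Sandbag: 28.3 × 9.81 = 277.6 N down at 2.25 m → arm 2.25 m, τ = 277.6 × 2.25 = 624.6 N·m clockwise.
Bucket of sand: 15.3 × 9.81 = 150.1 N down at 0.527 m → arm 0.527 m, τ = 150.1 × 0.527 = 79.1 N·m clockwise.
Total clockwise load moment = 758.6 N·m.
The cable tension T acts at 3 m; only its component perpendicular to the rod, T sinθ, produces torque. sin 50.7° = 0.7738.
For rotational equilibrium, T × 3 × 0.7738 = 758.6, so T = 758.6 / 2.321 = 327 N.

T ≈ 327 N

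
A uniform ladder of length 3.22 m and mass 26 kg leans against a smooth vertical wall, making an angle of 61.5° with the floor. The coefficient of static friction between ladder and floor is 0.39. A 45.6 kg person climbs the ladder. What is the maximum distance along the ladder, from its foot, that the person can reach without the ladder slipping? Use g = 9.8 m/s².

Take moments about the foot of the ladder.
Ladder weight 26×9.8 = 254.8 N acts at 1.61 m along the ladder; its horizontal arm is 1.61·cos61.5° = 0.7682 m → τ = 195.7 N·m clockwise.
Person weight 45.6×9.8 = 446.9 N at distance d → arm d·cos61.5° → τ = 446.9·d·0.4772 clockwise.
Wall normal N at the top has arm L sinθ = 2.83 m counterclockwise, so Στ = 0 gives N·2.83 = 195.7 + 213.3·d.
ΣFy = 0 ⇒ N_floor = 701.7 N, so the maximum friction is μ_s·N_floor = 0.39×701.7 = 273.7 N. ΣFx = 0 ⇒ N_wall = f, so at the slipping point N = 273.7 N.
Substituting: 273.7×2.83 = 195.7 + 213.3·d ⇒ d = (774.6 − 195.7) / 213.3 = 2.71 m.

d ≈ 2.71 m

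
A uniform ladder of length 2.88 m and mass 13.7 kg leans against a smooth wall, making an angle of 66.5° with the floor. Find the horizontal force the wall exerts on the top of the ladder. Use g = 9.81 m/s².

Taking torques about the foot of the ladder:
Ladder weight 13.7×9.81 = 134.4 N acts at 1.44 m along the ladder; its horizontal arm is 1.44·cos66.5° = 0.5742 m → τ = 77.17 N·m clockwise.
Wall normal N acts horizontally at the top; its moment arm is the height L sinθ = 2.88·sin66.5° = 2.641 m, counterclockwise.
For rotational equilibrium, N × 2.641 = 77.17, so N = 29.2 N.

N_wall ≈ 29.2 N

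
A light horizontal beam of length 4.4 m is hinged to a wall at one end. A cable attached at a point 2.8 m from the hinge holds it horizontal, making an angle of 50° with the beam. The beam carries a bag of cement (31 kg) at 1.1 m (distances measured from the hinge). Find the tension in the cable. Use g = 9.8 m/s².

T ≈ 156 N

Sum moments about the hinge (the unknown hinge reaction has zero arm there).
Bag of cement: 31 × 9.8 = 303.8 N down at 1.1 m → arm 1.1 m, τ = 303.8 × 1.1 = 334.2 N·m clockwise.
Total clockwise load moment = 334.2 N·m.
The cable tension T acts at 2.8 m; only its component perpendicular to the beam, T sinθ, produces torque. sin 50° = 0.766.
Στ = 0 ⇒ T × 2.8 × 0.766 = 334.2 ⇒ T = 334.2 / 2.145 = 156 N.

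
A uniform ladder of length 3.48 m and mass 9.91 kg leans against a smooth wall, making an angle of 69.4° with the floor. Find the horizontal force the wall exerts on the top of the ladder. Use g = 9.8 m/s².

N_wall ≈ 18.3 N

Take moments about the foot of the ladder.
Ladder weight 9.91×9.8 = 97.12 N acts at 1.74 m along the ladder; its horizontal arm is 1.74·cos69.4° = 0.6122 m → τ = 59.46 N·m clockwise.
Wall normal N acts horizontally at the top; its moment arm is the height L sinθ = 3.48·sin69.4° = 3.257 m, counterclockwise.
Setting net torque to zero: N × 3.257 = 59.46 → N = 18.3 N.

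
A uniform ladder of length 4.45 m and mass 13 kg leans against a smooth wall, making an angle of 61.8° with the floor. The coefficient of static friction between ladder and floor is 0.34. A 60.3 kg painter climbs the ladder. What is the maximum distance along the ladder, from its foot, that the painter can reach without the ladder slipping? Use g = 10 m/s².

d ≈ 2.95 m

Choose the foot of the ladder as the axis so the floor normal and friction both act there and drop out.
Ladder weight 13×10 = 130 N acts at 2.225 m along the ladder; its horizontal arm is 2.225·cos61.8° = 1.051 m → τ = 136.6 N·m clockwise.
Painter weight 60.3×10 = 603 N at distance d → arm d·cos61.8° → τ = 603·d·0.4726 clockwise.
Wall normal N at the top has arm L sinθ = 3.922 m counterclockwise, so Στ = 0 gives N·3.922 = 136.6 + 285·d.
ΣFy = 0 ⇒ N_floor = 733 N, so the maximum friction is μ_s·N_floor = 0.34×733 = 249.2 N. ΣFx = 0 ⇒ N_wall = f, so at the slipping point N = 249.2 N.
Substituting: 249.2×3.922 = 136.6 + 285·d ⇒ d = (977.4 − 136.6) / 285 = 2.95 m.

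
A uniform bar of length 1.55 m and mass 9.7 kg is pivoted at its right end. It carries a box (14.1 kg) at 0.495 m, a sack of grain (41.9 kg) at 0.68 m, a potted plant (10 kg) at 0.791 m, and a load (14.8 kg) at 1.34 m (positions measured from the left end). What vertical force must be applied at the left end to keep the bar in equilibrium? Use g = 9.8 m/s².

Take moments about the right end.
Beam weight: 9.7 × 9.8 = 95.06 N down at 0.775 m → arm 0.775 m, τ = 95.06 × 0.775 = 73.67 N·m counterclockwise.
Box: 14.1 × 9.8 = 138.2 N down at 0.495 m → arm 1.055 m, τ = 138.2 × 1.055 = 145.8 N·m counterclockwise.
Sack of grain: 41.9 × 9.8 = 410.6 N down at 0.68 m → arm 0.87 m, τ = 410.6 × 0.87 = 357.2 N·m counterclockwise.
Potted plant: 10 × 9.8 = 98 N down at 0.791 m → arm 0.759 m, τ = 98 × 0.759 = 74.38 N·m counterclockwise.
Load: 14.8 × 9.8 = 145 N down at 1.34 m → arm 0.21 m, τ = 145 × 0.21 = 30.45 N·m counterclockwise.
Net moment of the loads = 681.5 N·m counterclockwise.
The upward force F acts at the left end, arm 1.55 m, giving F × 1.55 clockwise.
Setting net torque to zero: F × 1.55 = 681.5 → F = 681.5 / 1.55 = 440 N.

F ≈ 440 N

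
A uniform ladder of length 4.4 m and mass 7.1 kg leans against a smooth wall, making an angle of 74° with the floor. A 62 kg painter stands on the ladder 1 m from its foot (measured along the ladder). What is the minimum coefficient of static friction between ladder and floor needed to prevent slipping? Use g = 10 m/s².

About the foot of the ladder:
Ladder weight 7.1×10 = 71 N acts at 2.2 m along the ladder; its horizontal arm is 2.2·cos74° = 0.6064 m → τ = 43.05 N·m clockwise.
Painter: 62×10 = 620 N at 1 m → arm 0.2756 m → τ = 170.9 N·m clockwise.
Wall normal N acts horizontally at the top; its moment arm is the height L sinθ = 4.4·sin74° = 4.23 m, counterclockwise.
For rotational equilibrium, N × 4.23 = 213.9, so N = 50.57 N.
ΣFx = 0 ⇒ f = N_wall = 50.57 N. ΣFy = 0 ⇒ N_floor = 691 N.
μ_min = f / N_floor = 50.57 / 691 = 0.0732.

μ_min ≈ 0.0732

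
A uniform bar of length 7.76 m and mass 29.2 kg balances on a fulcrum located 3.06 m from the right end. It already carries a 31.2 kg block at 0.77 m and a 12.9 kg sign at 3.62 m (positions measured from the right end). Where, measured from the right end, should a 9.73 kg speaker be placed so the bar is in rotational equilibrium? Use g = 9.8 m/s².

x ≈ 7.2 m from the right end

About the fulcrum (at 3.06 m from the right end):
Beam weight: 29.2 × 9.8 = 286.2 N down at 3.88 m → arm 0.82 m, τ = 286.2 × 0.82 = 234.7 N·m counterclockwise.
Block: 31.2 × 9.8 = 305.8 N down at 0.77 m → arm 2.29 m, τ = 305.8 × 2.29 = 700.3 N·m clockwise.
Sign: 12.9 × 9.8 = 126.4 N down at 3.62 m → arm 0.56 m, τ = 126.4 × 0.56 = 70.78 N·m counterclockwise.
Net moment of existing loads = 394.8 N·m clockwise.
The speaker weighs 9.73 × 9.8 = 95.35 N and must supply an equal counterclockwise moment, so its lever arm about the fulcrum is 394.8 / 95.35 = 4.14 m.
That puts it at 3.06 + 4.14 = 7.2 m from the right end.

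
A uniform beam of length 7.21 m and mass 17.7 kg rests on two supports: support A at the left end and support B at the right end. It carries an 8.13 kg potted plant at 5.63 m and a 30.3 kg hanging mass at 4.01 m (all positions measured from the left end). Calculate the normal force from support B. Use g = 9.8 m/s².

Take moments about support A.
Beam weight: 17.7 × 9.8 = 173.5 N down at 3.605 m → arm 3.605 m, τ = 173.5 × 3.605 = 625.5 N·m clockwise.
Potted plant: 8.13 × 9.8 = 79.67 N down at 5.63 m → arm 5.63 m, τ = 79.67 × 5.63 = 448.5 N·m clockwise.
Hanging mass: 30.3 × 9.8 = 296.9 N down at 4.01 m → arm 4.01 m, τ = 296.9 × 4.01 = 1191 N·m clockwise.
Net load moment about support A = 2265 N·m clockwise.
Reaction R at support B is upward at 7.21 m, arm 7.21 m → moment R × 7.21 counterclockwise.
Setting net torque to zero: R × 7.21 = 2265 → R = 314 N.

R_B ≈ 314 N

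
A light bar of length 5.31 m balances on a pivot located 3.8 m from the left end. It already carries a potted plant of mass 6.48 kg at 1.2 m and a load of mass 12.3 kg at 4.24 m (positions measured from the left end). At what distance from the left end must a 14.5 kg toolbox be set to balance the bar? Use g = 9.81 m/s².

Sum moments about the pivot (at 3.8 m from the left end) (the support reaction has zero arm there).
Potted plant: 6.48 × 9.81 = 63.57 N down at 1.2 m → arm 2.6 m, τ = 63.57 × 2.6 = 165.3 N·m counterclockwise.
Load: 12.3 × 9.81 = 120.7 N down at 4.24 m → arm 0.44 m, τ = 120.7 × 0.44 = 53.11 N·m clockwise.
Net moment of existing loads = 112.2 N·m counterclockwise.
The toolbox weighs 14.5 × 9.81 = 142.2 N and must supply an equal clockwise moment, so its lever arm about the pivot is 112.2 / 142.2 = 0.789 m.
That puts it at 3.8 + 0.789 = 4.59 m from the left end.

x ≈ 4.59 m from the left end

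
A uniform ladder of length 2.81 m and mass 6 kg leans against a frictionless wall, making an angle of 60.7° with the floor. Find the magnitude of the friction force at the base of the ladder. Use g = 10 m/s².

f ≈ 16.8 N

Choose the foot of the ladder as the axis so the floor normal and friction both act there and drop out.
Ladder weight 6×10 = 60 N acts at 1.405 m along the ladder; its horizontal arm is 1.405·cos60.7° = 0.6876 m → τ = 41.26 N·m clockwise.
Wall normal N acts horizontally at the top; its moment arm is the height L sinθ = 2.81·sin60.7° = 2.451 m, counterclockwise.
Balancing moments: N × 2.451 = 41.26, giving N = 16.8 N.
ΣFx = 0: friction at the foot balances the wall's push, so f = N_wall = 16.8 N.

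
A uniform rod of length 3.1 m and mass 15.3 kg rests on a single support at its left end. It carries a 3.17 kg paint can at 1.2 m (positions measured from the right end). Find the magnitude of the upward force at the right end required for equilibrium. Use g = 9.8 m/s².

Choose the left end as the axis so the unknown pivot reaction has zero arm there.
Beam weight: 15.3 × 9.8 = 149.9 N down at 1.55 m → arm 1.55 m, τ = 149.9 × 1.55 = 232.3 N·m clockwise.
Paint can: 3.17 × 9.8 = 31.07 N down at 1.2 m → arm 1.9 m, τ = 31.07 × 1.9 = 59.03 N·m clockwise.
Net moment of the loads = 291.3 N·m clockwise.
The upward force F acts at the right end, arm 3.1 m, giving F × 3.1 counterclockwise.
Balancing moments: F × 3.1 = 291.3, giving F = 291.3 / 3.1 = 94 N.

F ≈ 94 N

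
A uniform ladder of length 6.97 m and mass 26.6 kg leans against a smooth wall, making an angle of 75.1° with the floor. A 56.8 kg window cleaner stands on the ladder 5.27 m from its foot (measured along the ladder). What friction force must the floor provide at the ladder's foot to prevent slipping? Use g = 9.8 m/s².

f ≈ 147 N

Take moments about the foot of the ladder.
Ladder weight 26.6×9.8 = 260.7 N acts at 3.485 m along the ladder; its horizontal arm is 3.485·cos75.1° = 0.8961 m → τ = 233.6 N·m clockwise.
Window cleaner: 56.8×9.8 = 556.6 N at 5.27 m → arm 1.355 m → τ = 754.2 N·m clockwise.
Wall normal N acts horizontally at the top; its moment arm is the height L sinθ = 6.97·sin75.1° = 6.736 m, counterclockwise.
Στ = 0 ⇒ N × 6.736 = 987.8 ⇒ N = 147 N.
ΣFx = 0: friction at the foot balances the wall's push, so f = N_wall = 147 N.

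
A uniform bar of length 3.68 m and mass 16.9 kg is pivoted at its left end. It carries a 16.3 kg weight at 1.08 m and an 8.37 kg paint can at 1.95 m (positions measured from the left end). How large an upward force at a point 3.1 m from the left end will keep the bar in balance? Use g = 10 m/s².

About the left end:
Beam weight: 16.9 × 10 = 169 N down at 1.84 m → arm 1.84 m, τ = 169 × 1.84 = 311 N·m clockwise.
Weight: 16.3 × 10 = 163 N down at 1.08 m → arm 1.08 m, τ = 163 × 1.08 = 176 N·m clockwise.
Paint can: 8.37 × 10 = 83.7 N down at 1.95 m → arm 1.95 m, τ = 83.7 × 1.95 = 163.2 N·m clockwise.
Net moment of the loads = 650.2 N·m clockwise.
The upward force F acts at a point 3.1 m from the left end, arm 3.1 m, giving F × 3.1 counterclockwise.
Balancing moments: F × 3.1 = 650.2, giving F = 650.2 / 3.1 = 210 N.

F ≈ 210 N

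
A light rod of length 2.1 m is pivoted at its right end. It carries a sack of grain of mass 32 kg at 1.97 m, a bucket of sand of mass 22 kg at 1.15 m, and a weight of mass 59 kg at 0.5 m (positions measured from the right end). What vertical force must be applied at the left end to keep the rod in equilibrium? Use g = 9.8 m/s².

Taking torques about the right end:
Sack of grain: 32 × 9.8 = 313.6 N down at 1.97 m → arm 1.97 m, τ = 313.6 × 1.97 = 617.8 N·m counterclockwise.
Bucket of sand: 22 × 9.8 = 215.6 N down at 1.15 m → arm 1.15 m, τ = 215.6 × 1.15 = 247.9 N·m counterclockwise.
Weight: 59 × 9.8 = 578.2 N down at 0.5 m → arm 0.5 m, τ = 578.2 × 0.5 = 289.1 N·m counterclockwise.
Net moment of the loads = 1155 N·m counterclockwise.
The upward force F acts at the left end, arm 2.1 m, giving F × 2.1 clockwise.
Balancing moments: F × 2.1 = 1155, giving F = 1155 / 2.1 = 550 N.

F ≈ 550 N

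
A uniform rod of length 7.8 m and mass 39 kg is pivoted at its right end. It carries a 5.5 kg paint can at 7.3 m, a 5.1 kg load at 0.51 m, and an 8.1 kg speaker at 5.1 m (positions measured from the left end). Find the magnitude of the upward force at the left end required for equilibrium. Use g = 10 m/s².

F ≈ 274 N

Take moments about the right end.
Beam weight: 39 × 10 = 390 N down at 3.9 m → arm 3.9 m, τ = 390 × 3.9 = 1521 N·m counterclockwise.
Paint can: 5.5 × 10 = 55 N down at 7.3 m → arm 0.5 m, τ = 55 × 0.5 = 27.5 N·m counterclockwise.
Load: 5.1 × 10 = 51 N down at 0.51 m → arm 7.29 m, τ = 51 × 7.29 = 371.8 N·m counterclockwise.
Speaker: 8.1 × 10 = 81 N down at 5.1 m → arm 2.7 m, τ = 81 × 2.7 = 218.7 N·m counterclockwise.
Net moment of the loads = 2139 N·m counterclockwise.
The upward force F acts at the left end, arm 7.8 m, giving F × 7.8 clockwise.
Στ = 0 ⇒ F × 7.8 = 2139 ⇒ F = 2139 / 7.8 = 274 N.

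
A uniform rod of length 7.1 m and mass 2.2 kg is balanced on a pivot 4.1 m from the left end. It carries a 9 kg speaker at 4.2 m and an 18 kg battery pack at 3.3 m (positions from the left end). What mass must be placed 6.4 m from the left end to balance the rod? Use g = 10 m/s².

About the pivot (at 4.1 m from the left end):
Beam weight: 2.2 × 10 = 22 N down at 3.55 m → arm 0.55 m, τ = 22 × 0.55 = 12.1 N·m counterclockwise.
Speaker: 9 × 10 = 90 N down at 4.2 m → arm 0.1 m, τ = 90 × 0.1 = 9 N·m clockwise.
Battery pack: 18 × 10 = 180 N down at 3.3 m → arm 0.8 m, τ = 180 × 0.8 = 144 N·m counterclockwise.
Net moment of known loads = 147.1 N·m counterclockwise.
An unknown mass m at 6.4 m has arm 2.3 m; its moment is m·g·2.3 clockwise.
Στ = 0 ⇒ m × 10 × 2.3 = 147.1 ⇒ m = 147.1 / (10 × 2.3) = 6.4 kg.

m ≈ 6.4 kg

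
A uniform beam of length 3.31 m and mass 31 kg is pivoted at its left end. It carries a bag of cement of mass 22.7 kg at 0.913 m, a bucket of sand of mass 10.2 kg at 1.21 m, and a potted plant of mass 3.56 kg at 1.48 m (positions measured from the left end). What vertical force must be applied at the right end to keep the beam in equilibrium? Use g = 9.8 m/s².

F ≈ 265 N

Sum moments about the left end (the unknown pivot reaction has zero arm there).
Beam weight: 31 × 9.8 = 303.8 N down at 1.655 m → arm 1.655 m, τ = 303.8 × 1.655 = 502.8 N·m clockwise.
Bag of cement: 22.7 × 9.8 = 222.5 N down at 0.913 m → arm 0.913 m, τ = 222.5 × 0.913 = 203.1 N·m clockwise.
Bucket of sand: 10.2 × 9.8 = 99.96 N down at 1.21 m → arm 1.21 m, τ = 99.96 × 1.21 = 121 N·m clockwise.
Potted plant: 3.56 × 9.8 = 34.89 N down at 1.48 m → arm 1.48 m, τ = 34.89 × 1.48 = 51.64 N·m clockwise.
Net moment of the loads = 878.5 N·m clockwise.
The upward force F acts at the right end, arm 3.31 m, giving F × 3.31 counterclockwise.
For rotational equilibrium, F × 3.31 = 878.5, so F = 878.5 / 3.31 = 265 N.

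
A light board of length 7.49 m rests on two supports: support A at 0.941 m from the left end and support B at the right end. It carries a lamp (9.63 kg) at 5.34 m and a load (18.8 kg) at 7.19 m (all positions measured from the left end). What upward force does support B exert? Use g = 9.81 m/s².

R_B ≈ 239 N

Sum moments about support A (its reaction then has zero moment arm).
Lamp: 9.63 × 9.81 = 94.47 N down at 5.34 m → arm 4.399 m, τ = 94.47 × 4.399 = 415.6 N·m clockwise.
Load: 18.8 × 9.81 = 184.4 N down at 7.19 m → arm 6.249 m, τ = 184.4 × 6.249 = 1152 N·m clockwise.
Net load moment about support A = 1568 N·m clockwise.
Reaction R at support B is upward at 7.49 m, arm 6.549 m → moment R × 6.549 counterclockwise.
For rotational equilibrium, R × 6.549 = 1568, so R = 239 N.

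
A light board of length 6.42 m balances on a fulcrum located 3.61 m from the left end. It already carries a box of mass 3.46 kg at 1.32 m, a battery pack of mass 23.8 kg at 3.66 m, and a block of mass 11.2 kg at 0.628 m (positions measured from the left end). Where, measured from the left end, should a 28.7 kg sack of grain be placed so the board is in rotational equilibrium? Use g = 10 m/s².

Choose the fulcrum (at 3.61 m from the left end) as the axis so the support reaction has zero arm there.
Box: 3.46 × 10 = 34.6 N down at 1.32 m → arm 2.29 m, τ = 34.6 × 2.29 = 79.23 N·m counterclockwise.
Battery pack: 23.8 × 10 = 238 N down at 3.66 m → arm 0.05 m, τ = 238 × 0.05 = 11.9 N·m clockwise.
Block: 11.2 × 10 = 112 N down at 0.628 m → arm 2.982 m, τ = 112 × 2.982 = 334 N·m counterclockwise.
Net moment of existing loads = 401.3 N·m counterclockwise.
The sack of grain weighs 28.7 × 10 = 287 N and must supply an equal clockwise moment, so its lever arm about the fulcrum is 401.3 / 287 = 1.4 m.
That puts it at 3.61 + 1.4 = 5.01 m from the left end.

x ≈ 5.01 m from the left end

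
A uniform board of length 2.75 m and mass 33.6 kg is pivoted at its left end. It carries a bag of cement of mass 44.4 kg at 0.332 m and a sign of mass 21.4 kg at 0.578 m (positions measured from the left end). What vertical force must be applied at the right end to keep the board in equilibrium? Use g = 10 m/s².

F ≈ 267 N

Take moments about the left end.
Beam weight: 33.6 × 10 = 336 N down at 1.375 m → arm 1.375 m, τ = 336 × 1.375 = 462 N·m clockwise.
Bag of cement: 44.4 × 10 = 444 N down at 0.332 m → arm 0.332 m, τ = 444 × 0.332 = 147.4 N·m clockwise.
Sign: 21.4 × 10 = 214 N down at 0.578 m → arm 0.578 m, τ = 214 × 0.578 = 123.7 N·m clockwise.
Net moment of the loads = 733.1 N·m clockwise.
The upward force F acts at the right end, arm 2.75 m, giving F × 2.75 counterclockwise.
For rotational equilibrium, F × 2.75 = 733.1, so F = 733.1 / 2.75 = 267 N.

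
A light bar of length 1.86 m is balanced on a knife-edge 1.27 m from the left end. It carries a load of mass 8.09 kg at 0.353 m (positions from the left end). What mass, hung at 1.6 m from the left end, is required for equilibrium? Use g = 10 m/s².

m ≈ 22.5 kg

Choose the knife-edge (at 1.27 m from the left end) as the axis so the support reaction has zero arm there.
Load: 8.09 × 10 = 80.9 N down at 0.353 m → arm 0.917 m, τ = 80.9 × 0.917 = 74.19 N·m counterclockwise.
Net moment of known loads = 74.19 N·m counterclockwise.
An unknown mass m at 1.6 m has arm 0.33 m; its moment is m·g·0.33 clockwise.
Στ = 0 ⇒ m × 10 × 0.33 = 74.19 ⇒ m = 74.19 / (10 × 0.33) = 22.5 kg.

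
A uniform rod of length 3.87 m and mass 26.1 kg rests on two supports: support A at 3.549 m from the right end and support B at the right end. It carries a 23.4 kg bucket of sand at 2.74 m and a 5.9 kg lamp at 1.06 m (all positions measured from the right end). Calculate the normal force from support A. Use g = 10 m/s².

Choose support B as the axis so its reaction then has zero moment arm.
Beam weight: 26.1 × 10 = 261 N down at 1.935 m → arm 1.935 m, τ = 261 × 1.935 = 505 N·m counterclockwise.
Bucket of sand: 23.4 × 10 = 234 N down at 2.74 m → arm 2.74 m, τ = 234 × 2.74 = 641.2 N·m counterclockwise.
Lamp: 5.9 × 10 = 59 N down at 1.06 m → arm 1.06 m, τ = 59 × 1.06 = 62.54 N·m counterclockwise.
Net load moment about support B = 1209 N·m counterclockwise.
Reaction R at support A is upward at 3.549 m, arm 3.549 m → moment R × 3.549 clockwise.
Setting net torque to zero: R × 3.549 = 1209 → R = 341 N.

R_A ≈ 341 N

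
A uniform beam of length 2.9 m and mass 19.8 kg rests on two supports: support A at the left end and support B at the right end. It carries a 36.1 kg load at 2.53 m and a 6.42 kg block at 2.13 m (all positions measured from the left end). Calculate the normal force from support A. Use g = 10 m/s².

R_A ≈ 162 N

About support B:
Beam weight: 19.8 × 10 = 198 N down at 1.45 m → arm 1.45 m, τ = 198 × 1.45 = 287.1 N·m counterclockwise.
Load: 36.1 × 10 = 361 N down at 2.53 m → arm 0.37 m, τ = 361 × 0.37 = 133.6 N·m counterclockwise.
Block: 6.42 × 10 = 64.2 N down at 2.13 m → arm 0.77 m, τ = 64.2 × 0.77 = 49.43 N·m counterclockwise.
Net load moment about support B = 470.1 N·m counterclockwise.
Reaction R at support A is upward at 0 m, arm 2.9 m → moment R × 2.9 clockwise.
Balancing moments: R × 2.9 = 470.1, giving R = 162 N.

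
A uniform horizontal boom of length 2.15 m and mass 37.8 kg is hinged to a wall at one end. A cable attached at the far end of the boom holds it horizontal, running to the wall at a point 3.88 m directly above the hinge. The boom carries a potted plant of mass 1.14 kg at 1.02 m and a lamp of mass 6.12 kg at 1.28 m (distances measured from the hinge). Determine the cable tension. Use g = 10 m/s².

T ≈ 264 N

Take moments about the hinge.
Beam weight: 37.8 × 10 = 378 N down at 1.075 m → arm 1.075 m, τ = 378 × 1.075 = 406.3 N·m clockwise.
Potted plant: 1.14 × 10 = 11.4 N down at 1.02 m → arm 1.02 m, τ = 11.4 × 1.02 = 11.63 N·m clockwise.
Lamp: 6.12 × 10 = 61.2 N down at 1.28 m → arm 1.28 m, τ = 61.2 × 1.28 = 78.34 N·m clockwise.
Total clockwise load moment = 496.3 N·m.
The cable tension T acts at 2.15 m; only its component perpendicular to the boom, T sinθ, produces torque. sinθ = h/√(h²+d²) = 3.88/√(3.88²+2.15²) = 0.8747.
Setting net torque to zero: T × 2.15 × 0.8747 = 496.3 → T = 496.3 / 1.881 = 264 N.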